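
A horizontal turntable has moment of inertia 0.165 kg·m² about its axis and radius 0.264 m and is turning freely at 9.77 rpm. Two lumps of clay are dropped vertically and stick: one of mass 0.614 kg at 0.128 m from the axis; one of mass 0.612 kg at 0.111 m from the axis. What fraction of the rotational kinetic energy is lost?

No external torque acts about the axis; L_before = L_after.
Added inertia Σmr² = (0.614)(0.128)² + (0.612)(0.111)² = 0.01760 kg·m²; I_f = 0.1650 + 0.01760 = 0.1826 kg·m².
ω_f = I_p ω_i / I_f = (0.1650)(9.77) / 0.1826 = 8.828 rpm.
KE_i = ½(0.1650)(1.023 rad/s)² = 0.08636 J; KE_f = ½(0.1826)(0.9245)² = 0.07803 J.
Fraction lost = 0.09639.

fraction ≈ 0.0964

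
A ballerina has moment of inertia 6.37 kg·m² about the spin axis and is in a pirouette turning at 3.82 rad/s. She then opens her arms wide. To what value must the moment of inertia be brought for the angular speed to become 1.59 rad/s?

I₂ ≈ 15.3 kg·m²

Angular momentum about the spin axis is conserved since the torque about it is zero.
I₂ = I₁ω₁ / ω₂ = (6.37)(3.82) / (1.59) = 15.30 kg·m².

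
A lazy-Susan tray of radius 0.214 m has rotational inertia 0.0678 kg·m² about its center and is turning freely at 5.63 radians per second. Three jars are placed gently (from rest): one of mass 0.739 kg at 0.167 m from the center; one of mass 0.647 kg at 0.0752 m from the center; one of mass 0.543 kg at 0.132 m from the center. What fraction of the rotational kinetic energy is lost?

fraction ≈ 0.332

The added mass arrives with no angular momentum about the center, and any external torque about the center is negligible, so the system's angular momentum is conserved.
Added inertia Σmr² = (0.739)(0.167)² + (0.647)(0.0752)² + (0.543)(0.132)² = 0.03373 kg·m²; I_f = 0.06780 + 0.03373 = 0.1015 kg·m².
ω_f = I_p ω_i / I_f = (0.06780)(5.63) / 0.1015 = 3.760 rad/s.
KE_i = ½(0.06780)(5.630 rad/s)² = 1.075 J; KE_f = ½(0.1015)(3.760)² = 0.7175 J.
Fraction lost = 0.3322.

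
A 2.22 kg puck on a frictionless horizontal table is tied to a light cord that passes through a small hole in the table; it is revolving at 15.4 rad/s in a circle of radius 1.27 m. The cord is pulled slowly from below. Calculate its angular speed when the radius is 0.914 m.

ω₂ ≈ 29.7 rad/s

The constraining force is radial, so m r² ω about the center is conserved.
ω₂ = ω₁ (r₁/r₂)² = (15.4)(1.27/0.914)² = 29.73 rad/s.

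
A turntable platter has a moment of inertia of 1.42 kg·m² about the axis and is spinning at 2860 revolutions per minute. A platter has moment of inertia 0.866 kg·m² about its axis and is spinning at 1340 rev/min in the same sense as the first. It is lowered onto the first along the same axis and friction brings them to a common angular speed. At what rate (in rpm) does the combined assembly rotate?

No external torque acts about the common axis, so total angular momentum is conserved.
Taking A's sense as positive: L = (1.420)(2860) + (0.8660)(1340) = 5222 kg·m²·rpm.
Combined I = 1.420 + 0.8660 = 2.286 kg·m².
ω_f = L / I = 5222 / 2.286 = 2284 rpm.

|ω_f| ≈ 2280 rpm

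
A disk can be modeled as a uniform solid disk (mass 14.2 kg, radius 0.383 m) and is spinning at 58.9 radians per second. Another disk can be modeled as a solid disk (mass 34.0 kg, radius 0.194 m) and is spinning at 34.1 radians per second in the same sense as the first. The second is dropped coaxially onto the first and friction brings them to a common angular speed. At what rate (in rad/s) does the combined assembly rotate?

|ω_f| ≈ 49.5 rad/s

The coupling torques are internal; angular momentum about the shared axis is conserved.
Moments of inertia: I_A = ½(14.2)(0.383)² = 1.041 kg·m²; I_B = ½(34.0)(0.194)² = 0.6398 kg·m².
Taking A's sense as positive: L = (1.041)(58.9) + (0.6398)(34.1) = 83.16 kg·m²·rad/s.
Combined I = 1.041 + 0.6398 = 1.681 kg·m².
ω_f = L / I = 83.16 / 1.681 = 49.46 rad/s.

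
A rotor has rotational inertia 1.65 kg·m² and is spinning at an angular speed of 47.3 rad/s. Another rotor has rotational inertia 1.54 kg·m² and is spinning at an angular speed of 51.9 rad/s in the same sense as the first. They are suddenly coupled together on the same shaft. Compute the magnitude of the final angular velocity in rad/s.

No external torque acts about the common axis, so total angular momentum is conserved.
Taking A's sense as positive: L = (1.650)(47.3) + (1.540)(51.9) = 158.0 kg·m²·rad/s.
Combined I = 1.650 + 1.540 = 3.190 kg·m².
ω_f = L / I = 158.0 / 3.190 = 49.52 rad/s.

|ω_f| ≈ 49.5 rad/s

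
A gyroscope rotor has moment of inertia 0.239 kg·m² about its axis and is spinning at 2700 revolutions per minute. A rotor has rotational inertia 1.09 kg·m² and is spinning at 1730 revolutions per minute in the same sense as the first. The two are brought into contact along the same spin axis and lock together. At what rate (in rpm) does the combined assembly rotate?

No external torque acts about the common axis, so total angular momentum is conserved.
Taking A's sense as positive: L = (0.2390)(2700) + (1.090)(1730) = 2531 kg·m²·rpm.
Combined I = 0.2390 + 1.090 = 1.329 kg·m².
ω_f = L / I = 2531 / 1.329 = 1904 rpm.

|ω_f| ≈ 1900 rpm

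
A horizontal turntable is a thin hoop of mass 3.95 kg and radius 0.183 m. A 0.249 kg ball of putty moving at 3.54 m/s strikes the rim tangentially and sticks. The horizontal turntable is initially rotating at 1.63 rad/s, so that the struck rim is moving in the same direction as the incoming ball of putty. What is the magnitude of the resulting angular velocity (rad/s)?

|ω_f| ≈ 2.68 rad/s

The axle reaction passes through the axle and exerts no torque about it; angular momentum about the axle is conserved through the impact.
I_p = (3.95)(0.183)² = 0.1323 kg·m². Taking the sense of the ball of putty's angular momentum as positive, L_{ball} = m v R = (0.249)(3.54)(0.183) = 0.1613 kg·m²/s.
L_i = +I_p ω_p + m v R = +(0.1323)(1.63) + 0.1613 = 0.3769 kg·m²/s.
After sticking, I_f = I_p + m R² = 0.1323 + (0.249)(0.183)² = 0.1406 kg·m².
ω_f = L_i / I_f = 0.3769 / 0.1406 = 2.680 rad/s.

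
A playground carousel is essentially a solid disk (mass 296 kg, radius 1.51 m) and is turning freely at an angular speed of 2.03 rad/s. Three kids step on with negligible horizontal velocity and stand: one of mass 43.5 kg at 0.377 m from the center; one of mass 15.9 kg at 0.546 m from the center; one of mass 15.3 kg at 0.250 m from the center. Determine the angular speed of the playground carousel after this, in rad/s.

ω_f ≈ 1.96 rad/s

The added mass arrives with no angular momentum about the center, and any external torque about the center is negligible, so the system's angular momentum is conserved.
I_p = ½(296)(1.51)² = 337.5 kg·m².
Added inertia Σmr² = (43.5)(0.377)² + (15.9)(0.546)² + (15.3)(0.250)² = 11.88 kg·m²; I_f = 337.5 + 11.88 = 349.3 kg·m².
ω_f = I_p ω_i / I_f = (337.5)(2.03) / 349.3 = 1.961 rad/s.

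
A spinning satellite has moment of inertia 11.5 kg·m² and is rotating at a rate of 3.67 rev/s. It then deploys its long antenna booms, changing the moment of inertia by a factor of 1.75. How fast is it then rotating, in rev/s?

ω₂ ≈ 2.10 rev/s

Angular momentum about the spin axis is conserved since the torque about it is zero.
I₂ = 1.75 × 11.5 = 20.12 kg·m².
ω₂ = I₁ω₁ / I₂ = (11.50)(3.67 rev/s) / (20.12) = 2.097 rev/s.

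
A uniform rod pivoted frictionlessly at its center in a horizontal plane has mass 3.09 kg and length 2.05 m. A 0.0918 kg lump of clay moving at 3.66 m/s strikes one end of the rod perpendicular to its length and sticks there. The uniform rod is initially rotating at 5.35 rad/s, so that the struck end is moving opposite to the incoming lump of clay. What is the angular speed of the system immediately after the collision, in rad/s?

|ω_f| ≈ 4.62 rad/s

About the pivot the impulsive forces during the collision are internal, so angular momentum about that axis is conserved.
I_p = (1/12)(3.09)(2.05)² = 1.082 kg·m². Taking the sense of the lump of clay's angular momentum as positive, L_{lump} = m v R = (0.0918)(3.66)(2.05/2) = 0.3444 kg·m²/s.
L_i = −I_p ω_p + m v R = −(1.082)(5.35) + 0.3444 = -5.445 kg·m²/s.
After sticking, I_f = I_p + m R² = 1.082 + (0.0918)(2.05/2)² = 1.179 kg·m².
ω_f = L_i / I_f = -5.445 / 1.179 = -4.620 rad/s.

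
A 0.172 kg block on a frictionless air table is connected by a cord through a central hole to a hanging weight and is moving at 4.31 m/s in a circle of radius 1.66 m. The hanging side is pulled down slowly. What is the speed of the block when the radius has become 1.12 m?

v₂ ≈ 6.39 m/s

The only horizontal force on the mass is along the cord (radial), so it exerts no torque about the hole and angular momentum m v r is conserved.
v₂ = v₁ r₁ / r₂ = (4.31)(1.66) / (1.12) = 6.388 m/s.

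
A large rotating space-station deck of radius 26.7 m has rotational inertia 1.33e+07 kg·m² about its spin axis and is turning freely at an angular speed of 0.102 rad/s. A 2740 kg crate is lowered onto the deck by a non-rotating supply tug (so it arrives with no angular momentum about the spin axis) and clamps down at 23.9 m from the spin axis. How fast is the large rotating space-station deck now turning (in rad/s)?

ω_f ≈ 0.0913 rad/s

The added mass arrives with no angular momentum about the spin axis, and any external torque about the spin axis is negligible, so the system's angular momentum is conserved.
Added inertia Σmr² = (2740)(23.9)² = 1.565e+06 kg·m²; I_f = 1.330e+07 + 1.565e+06 = 1.487e+07 kg·m².
ω_f = I_p ω_i / I_f = (1.330e+07)(0.102) / 1.487e+07 = 0.09126 rad/s.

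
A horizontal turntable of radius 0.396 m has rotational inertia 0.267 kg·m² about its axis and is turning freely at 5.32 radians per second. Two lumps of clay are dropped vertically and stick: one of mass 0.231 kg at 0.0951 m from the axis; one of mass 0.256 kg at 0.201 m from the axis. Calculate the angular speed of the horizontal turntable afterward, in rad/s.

ω_f ≈ 5.08 rad/s

The added mass arrives with no angular momentum about the axis, and any external torque about the axis is negligible, so the system's angular momentum is conserved.
Added inertia Σmr² = (0.231)(0.0951)² + (0.256)(0.201)² = 0.01243 kg·m²; I_f = 0.2670 + 0.01243 = 0.2794 kg·m².
ω_f = I_p ω_i / I_f = (0.2670)(5.32) / 0.2794 = 5.083 rad/s.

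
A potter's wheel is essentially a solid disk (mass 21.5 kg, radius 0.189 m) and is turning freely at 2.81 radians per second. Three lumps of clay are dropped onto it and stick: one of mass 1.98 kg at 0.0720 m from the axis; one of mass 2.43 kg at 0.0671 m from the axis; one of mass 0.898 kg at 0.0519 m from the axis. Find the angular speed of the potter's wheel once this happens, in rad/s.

ω_f ≈ 2.65 rad/s

The added mass arrives with no angular momentum about the axis, and any external torque about the axis is negligible, so the system's angular momentum is conserved.
I_p = ½(21.5)(0.189)² = 0.3840 kg·m².
Added inertia Σmr² = (1.98)(0.0720)² + (2.43)(0.0671)² + (0.898)(0.0519)² = 0.02362 kg·m²; I_f = 0.3840 + 0.02362 = 0.4076 kg·m².
ω_f = I_p ω_i / I_f = (0.3840)(2.81) / 0.4076 = 2.647 rad/s.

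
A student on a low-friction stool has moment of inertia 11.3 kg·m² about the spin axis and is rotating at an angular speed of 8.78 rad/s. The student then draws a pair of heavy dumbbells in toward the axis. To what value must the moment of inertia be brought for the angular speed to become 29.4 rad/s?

Angular momentum about the spin axis is conserved since the torque about it is zero.
I₂ = I₁ω₁ / ω₂ = (11.3)(8.78) / (29.4) = 3.375 kg·m².

I₂ ≈ 3.37 kg·m²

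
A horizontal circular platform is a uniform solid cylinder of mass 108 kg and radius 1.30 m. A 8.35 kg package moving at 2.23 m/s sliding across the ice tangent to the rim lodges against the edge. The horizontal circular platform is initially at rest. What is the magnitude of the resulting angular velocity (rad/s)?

|ω_f| ≈ 0.230 rad/s

The axle reaction passes through the central axle and exerts no torque about it; angular momentum about the central axle is conserved through the impact.
I_p = ½(108)(1.30)² = 91.26 kg·m². Taking the sense of the package's angular momentum as positive, L_{package} = m v R = (8.35)(2.23)(1.30) = 24.21 kg·m²/s.
L_i = 0 + 24.21 = 24.21 kg·m²/s.
After sticking, I_f = I_p + m R² = 91.26 + (8.35)(1.30)² = 105.4 kg·m².
ω_f = L_i / I_f = 24.21 / 105.4 = 0.2297 rad/s.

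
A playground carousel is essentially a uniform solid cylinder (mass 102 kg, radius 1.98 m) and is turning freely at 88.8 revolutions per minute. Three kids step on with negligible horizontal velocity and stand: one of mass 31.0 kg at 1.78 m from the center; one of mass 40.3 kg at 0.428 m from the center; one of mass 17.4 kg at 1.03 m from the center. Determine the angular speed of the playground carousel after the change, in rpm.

ω_f ≈ 54.8 rpm

No external torque acts about the center; L_before = L_after.
I_p = ½(102)(1.98)² = 199.9 kg·m².
Added inertia Σmr² = (31.0)(1.78)² + (40.3)(0.428)² + (17.4)(1.03)² = 124.1 kg·m²; I_f = 199.9 + 124.1 = 324.0 kg·m².
ω_f = I_p ω_i / I_f = (199.9)(88.8) / 324.0 = 54.80 rpm.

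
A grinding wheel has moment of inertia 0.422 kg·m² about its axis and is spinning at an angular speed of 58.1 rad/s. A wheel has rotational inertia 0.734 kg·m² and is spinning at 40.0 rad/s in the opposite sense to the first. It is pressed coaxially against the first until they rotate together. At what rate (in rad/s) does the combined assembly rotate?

|ω_f| ≈ 4.19 rad/s

No external torque acts about the common axis, so total angular momentum is conserved.
Taking A's sense as positive: L = (0.4220)(58.1) − (0.7340)(40.0) = -4.842 kg·m²·rad/s.
Combined I = 0.4220 + 0.7340 = 1.156 kg·m².
ω_f = L / I = -4.842 / 1.156 = -4.188 rad/s.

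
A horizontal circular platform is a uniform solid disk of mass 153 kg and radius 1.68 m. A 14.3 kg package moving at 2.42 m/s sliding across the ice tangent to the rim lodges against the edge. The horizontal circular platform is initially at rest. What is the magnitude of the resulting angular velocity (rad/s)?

|ω_f| ≈ 0.227 rad/s

The axle reaction passes through the central axle and exerts no torque about it; angular momentum about the central axle is conserved through the impact.
I_p = ½(153)(1.68)² = 215.9 kg·m². Taking the sense of the package's angular momentum as positive, L_{package} = m v R = (14.3)(2.42)(1.68) = 58.14 kg·m²/s.
L_i = 0 + 58.14 = 58.14 kg·m²/s.
After sticking, I_f = I_p + m R² = 215.9 + (14.3)(1.68)² = 256.3 kg·m².
ω_f = L_i / I_f = 58.14 / 256.3 = 0.2269 rad/s.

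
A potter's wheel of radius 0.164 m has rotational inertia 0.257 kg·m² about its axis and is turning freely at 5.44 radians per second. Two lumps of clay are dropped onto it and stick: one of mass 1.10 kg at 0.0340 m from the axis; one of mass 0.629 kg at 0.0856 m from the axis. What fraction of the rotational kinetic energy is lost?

fraction ≈ 0.0224

The added mass arrives with no angular momentum about the axis, and any external torque about the axis is negligible, so the system's angular momentum is conserved.
Added inertia Σmr² = (1.10)(0.0340)² + (0.629)(0.0856)² = 0.005881 kg·m²; I_f = 0.2570 + 0.005881 = 0.2629 kg·m².
ω_f = I_p ω_i / I_f = (0.2570)(5.44) / 0.2629 = 5.318 rad/s.
KE_i = ½(0.2570)(5.440 rad/s)² = 3.803 J; KE_f = ½(0.2629)(5.318)² = 3.718 J.
Fraction lost = 0.02237.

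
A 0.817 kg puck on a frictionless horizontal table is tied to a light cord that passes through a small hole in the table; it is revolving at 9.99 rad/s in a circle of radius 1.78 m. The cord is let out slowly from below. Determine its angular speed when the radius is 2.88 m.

The constraining force is radial, so m r² ω about the center is conserved.
ω₂ = ω₁ (r₁/r₂)² = (9.99)(1.78/2.88)² = 3.816 rad/s.

ω₂ ≈ 3.82 rad/s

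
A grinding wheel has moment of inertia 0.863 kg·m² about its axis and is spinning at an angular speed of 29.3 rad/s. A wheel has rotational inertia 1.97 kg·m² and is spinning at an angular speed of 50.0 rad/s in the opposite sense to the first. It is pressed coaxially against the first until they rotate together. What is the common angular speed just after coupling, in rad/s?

The coupling torques are internal; angular momentum about the shared axis is conserved.
Taking A's sense as positive: L = (0.8630)(29.3) − (1.970)(50.0) = -73.21 kg·m²·rad/s.
Combined I = 0.8630 + 1.970 = 2.833 kg·m².
ω_f = L / I = -73.21 / 2.833 = -25.84 rad/s.

|ω_f| ≈ 25.8 rad/s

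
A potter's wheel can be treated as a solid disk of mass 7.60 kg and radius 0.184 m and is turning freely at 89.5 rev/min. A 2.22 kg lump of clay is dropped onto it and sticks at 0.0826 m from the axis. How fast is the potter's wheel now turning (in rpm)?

ω_f ≈ 80.1 rpm

No external torque acts about the axis; L_before = L_after.
I_p = ½(7.60)(0.184)² = 0.1287 kg·m².
Added inertia Σmr² = (2.22)(0.0826)² = 0.01515 kg·m²; I_f = 0.1287 + 0.01515 = 0.1438 kg·m².
ω_f = I_p ω_i / I_f = (0.1287)(89.5) / 0.1438 = 80.07 rpm.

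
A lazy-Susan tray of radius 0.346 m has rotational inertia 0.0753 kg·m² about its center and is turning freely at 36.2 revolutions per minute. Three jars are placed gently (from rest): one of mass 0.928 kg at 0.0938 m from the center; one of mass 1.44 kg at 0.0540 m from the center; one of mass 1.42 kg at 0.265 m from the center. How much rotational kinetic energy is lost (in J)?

No external torque acts about the center; L_before = L_after.
Added inertia Σmr² = (0.928)(0.0938)² + (1.44)(0.0540)² + (1.42)(0.265)² = 0.1121 kg·m²; I_f = 0.07530 + 0.1121 = 0.1874 kg·m².
ω_f = I_p ω_i / I_f = (0.07530)(36.2) / 0.1874 = 14.55 rpm.
KE_i = ½(0.07530)(3.791 rad/s)² = 0.5411 J; KE_f = ½(0.1874)(1.523)² = 0.2174 J.

energy lost ≈ 0.324 J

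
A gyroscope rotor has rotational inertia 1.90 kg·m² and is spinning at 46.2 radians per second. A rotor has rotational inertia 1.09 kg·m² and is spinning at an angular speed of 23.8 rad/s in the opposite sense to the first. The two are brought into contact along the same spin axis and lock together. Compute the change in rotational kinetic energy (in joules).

ΔKE ≈ -1700 J

The coupling torques are internal; angular momentum about the shared axis is conserved.
Taking A's sense as positive: L = (1.900)(46.2) − (1.090)(23.8) = 61.84 kg·m²·rad/s.
Combined I = 1.900 + 1.090 = 2.990 kg·m².
ω_f = L / I = 61.84 / 2.990 = 20.68 rad/s.
KE_i = ½ΣIω² = 2336 J; KE_f = ½(2.990)(20.68)² = 639.5 J.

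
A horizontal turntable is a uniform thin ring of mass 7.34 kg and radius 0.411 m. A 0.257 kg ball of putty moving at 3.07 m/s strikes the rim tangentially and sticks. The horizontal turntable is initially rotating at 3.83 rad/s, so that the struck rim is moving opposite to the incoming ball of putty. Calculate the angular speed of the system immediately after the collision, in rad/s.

|ω_f| ≈ 3.45 rad/s

About the axle the impulsive forces during the collision are internal, so angular momentum about that axis is conserved.
I_p = (7.34)(0.411)² = 1.240 kg·m². Taking the sense of the ball of putty's angular momentum as positive, L_{ball} = m v R = (0.257)(3.07)(0.411) = 0.3243 kg·m²/s.
L_i = −I_p ω_p + m v R = −(1.240)(3.83) + 0.3243 = -4.424 kg·m²/s.
After sticking, I_f = I_p + m R² = 1.240 + (0.257)(0.411)² = 1.283 kg·m².
ω_f = L_i / I_f = -4.424 / 1.283 = -3.448 rad/s.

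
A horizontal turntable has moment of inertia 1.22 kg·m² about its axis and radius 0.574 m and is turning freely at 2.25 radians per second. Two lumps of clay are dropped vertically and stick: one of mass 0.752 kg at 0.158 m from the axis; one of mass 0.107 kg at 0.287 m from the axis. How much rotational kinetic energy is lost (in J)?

energy lost ≈ 0.0683 J

No external torque acts about the axis; L_before = L_after.
Added inertia Σmr² = (0.752)(0.158)² + (0.107)(0.287)² = 0.02759 kg·m²; I_f = 1.220 + 0.02759 = 1.248 kg·m².
ω_f = I_p ω_i / I_f = (1.220)(2.25) / 1.248 = 2.200 rad/s.
KE_i = ½(1.220)(2.250 rad/s)² = 3.088 J; KE_f = ½(1.248)(2.200)² = 3.020 J.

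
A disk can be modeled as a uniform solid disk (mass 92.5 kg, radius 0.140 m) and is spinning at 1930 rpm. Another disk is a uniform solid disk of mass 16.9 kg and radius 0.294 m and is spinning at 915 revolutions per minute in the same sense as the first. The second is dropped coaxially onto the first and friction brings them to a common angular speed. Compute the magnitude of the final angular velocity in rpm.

|ω_f| ≈ 1480 rpm

No external torque acts about the common axis, so total angular momentum is conserved.
Moments of inertia: I_A = ½(92.5)(0.140)² = 0.9065 kg·m²; I_B = ½(16.9)(0.294)² = 0.7304 kg·m².
Taking A's sense as positive: L = (0.9065)(1930) + (0.7304)(915) = 2418 kg·m²·rpm.
Combined I = 0.9065 + 0.7304 = 1.637 kg·m².
ω_f = L / I = 2418 / 1.637 = 1477 rpm.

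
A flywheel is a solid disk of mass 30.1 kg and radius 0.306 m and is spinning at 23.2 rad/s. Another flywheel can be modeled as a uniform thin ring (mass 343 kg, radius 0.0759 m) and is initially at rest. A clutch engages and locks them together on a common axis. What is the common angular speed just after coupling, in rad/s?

|ω_f| ≈ 9.66 rad/s

No external torque acts about the common axis, so total angular momentum is conserved.
Moments of inertia: I_A = ½(30.1)(0.306)² = 1.409 kg·m²; I_B = (343)(0.0759)² = 1.976 kg·m².
Taking A's sense as positive: L = (1.409)(23.2) = 32.69 kg·m²·rad/s.
Combined I = 1.409 + 1.976 = 3.385 kg·m².
ω_f = L / I = 32.69 / 3.385 = 9.658 rad/s.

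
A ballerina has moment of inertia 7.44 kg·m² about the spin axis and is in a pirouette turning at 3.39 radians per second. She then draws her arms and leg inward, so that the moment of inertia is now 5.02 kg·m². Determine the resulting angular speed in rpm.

With no external torque about the axis, L is conserved: I₁ω₁ = I₂ω₂.
ω₂ = I₁ω₁ / I₂ = (7.440)(3.39 rad/s) / (5.020) = 5.024 rad/s = 47.98 rpm.

ω₂ ≈ 48.0 rpm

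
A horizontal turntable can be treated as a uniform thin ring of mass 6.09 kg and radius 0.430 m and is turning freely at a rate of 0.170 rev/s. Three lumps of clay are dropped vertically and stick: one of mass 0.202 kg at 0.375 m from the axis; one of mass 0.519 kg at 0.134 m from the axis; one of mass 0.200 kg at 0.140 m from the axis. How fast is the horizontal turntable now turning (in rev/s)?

ω_f ≈ 0.164 rev/s

The added mass arrives with no angular momentum about the axis, and any external torque about the axis is negligible, so the system's angular momentum is conserved.
I_p = (6.09)(0.430)² = 1.126 kg·m².
Added inertia Σmr² = (0.202)(0.375)² + (0.519)(0.134)² + (0.200)(0.140)² = 0.04165 kg·m²; I_f = 1.126 + 0.04165 = 1.168 kg·m².
ω_f = I_p ω_i / I_f = (1.126)(0.170) / 1.168 = 0.1639 rev/s.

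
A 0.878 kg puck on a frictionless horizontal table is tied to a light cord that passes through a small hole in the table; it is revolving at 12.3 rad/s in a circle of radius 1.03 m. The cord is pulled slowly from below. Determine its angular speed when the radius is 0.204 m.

The constraining force is radial, so m r² ω about the center is conserved.
ω₂ = ω₁ (r₁/r₂)² = (12.3)(1.03/0.204)² = 313.6 rad/s.

ω₂ ≈ 314 rad/s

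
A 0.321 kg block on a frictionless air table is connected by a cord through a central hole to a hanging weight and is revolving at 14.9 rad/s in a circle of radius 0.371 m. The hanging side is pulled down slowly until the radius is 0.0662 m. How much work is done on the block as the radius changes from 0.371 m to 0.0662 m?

The constraining force is radial, so m r² ω about the center is conserved.
ω₂ = ω₁ (r₁/r₂)² = (14.9)(0.371/0.0662)² = 468.0 rad/s.
W = ΔKE = ½m(v₂² − v₁²) = 149.1 J.

W ≈ 149 J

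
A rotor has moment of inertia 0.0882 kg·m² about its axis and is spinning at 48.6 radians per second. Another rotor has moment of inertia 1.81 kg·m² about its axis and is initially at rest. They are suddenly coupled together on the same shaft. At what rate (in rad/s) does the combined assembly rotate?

|ω_f| ≈ 2.26 rad/s

No external torque acts about the common axis, so total angular momentum is conserved.
Taking A's sense as positive: L = (0.08820)(48.6) = 4.287 kg·m²·rad/s.
Combined I = 0.08820 + 1.810 = 1.898 kg·m².
ω_f = L / I = 4.287 / 1.898 = 2.258 rad/s.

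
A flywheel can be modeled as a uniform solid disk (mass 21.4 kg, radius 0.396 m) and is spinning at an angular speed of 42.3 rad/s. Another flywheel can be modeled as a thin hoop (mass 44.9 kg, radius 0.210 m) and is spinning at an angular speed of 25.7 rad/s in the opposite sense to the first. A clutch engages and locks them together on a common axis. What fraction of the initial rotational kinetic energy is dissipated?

No external torque acts about the common axis, so total angular momentum is conserved.
Moments of inertia: I_A = ½(21.4)(0.396)² = 1.678 kg·m²; I_B = (44.9)(0.210)² = 1.980 kg·m².
Taking A's sense as positive: L = (1.678)(42.3) − (1.980)(25.7) = 20.09 kg·m²·rad/s.
Combined I = 1.678 + 1.980 = 3.658 kg·m².
ω_f = L / I = 20.09 / 3.658 = 5.492 rad/s.
KE_i = ½ΣIω² = 2155 J; KE_f = ½(3.658)(5.492)² = 55.16 J.
Fraction dissipated = (KE_i − KE_f)/KE_i = 0.9744.

fraction ≈ 0.974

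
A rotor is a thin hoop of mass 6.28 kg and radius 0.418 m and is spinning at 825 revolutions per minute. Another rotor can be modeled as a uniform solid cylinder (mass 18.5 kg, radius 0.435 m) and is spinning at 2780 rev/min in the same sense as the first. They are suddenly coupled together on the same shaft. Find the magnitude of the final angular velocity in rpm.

The coupling torques are internal; angular momentum about the shared axis is conserved.
Moments of inertia: I_A = (6.28)(0.418)² = 1.097 kg·m²; I_B = ½(18.5)(0.435)² = 1.750 kg·m².
Taking A's sense as positive: L = (1.097)(825) + (1.750)(2780) = 5771 kg·m²·rpm.
Combined I = 1.097 + 1.750 = 2.848 kg·m².
ω_f = L / I = 5771 / 2.848 = 2027 rpm.

|ω_f| ≈ 2030 rpm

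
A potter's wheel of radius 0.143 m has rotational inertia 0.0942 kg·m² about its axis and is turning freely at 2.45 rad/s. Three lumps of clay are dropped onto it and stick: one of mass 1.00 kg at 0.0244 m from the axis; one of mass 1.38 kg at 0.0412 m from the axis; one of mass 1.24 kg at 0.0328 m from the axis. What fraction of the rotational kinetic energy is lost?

fraction ≈ 0.0434

The added mass arrives with no angular momentum about the axis, and any external torque about the axis is negligible, so the system's angular momentum is conserved.
Added inertia Σmr² = (1.00)(0.0244)² + (1.38)(0.0412)² + (1.24)(0.0328)² = 0.004272 kg·m²; I_f = 0.09420 + 0.004272 = 0.09847 kg·m².
ω_f = I_p ω_i / I_f = (0.09420)(2.45) / 0.09847 = 2.344 rad/s.
KE_i = ½(0.09420)(2.450 rad/s)² = 0.2827 J; KE_f = ½(0.09847)(2.344)² = 0.2705 J.
Fraction lost = 0.04338.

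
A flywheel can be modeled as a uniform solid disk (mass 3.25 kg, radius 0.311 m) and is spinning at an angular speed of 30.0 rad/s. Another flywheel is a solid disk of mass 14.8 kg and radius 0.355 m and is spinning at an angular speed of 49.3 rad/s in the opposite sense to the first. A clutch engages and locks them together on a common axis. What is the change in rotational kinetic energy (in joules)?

ΔKE ≈ -423 J

The coupling torques are internal; angular momentum about the shared axis is conserved.
Moments of inertia: I_A = ½(3.25)(0.311)² = 0.1572 kg·m²; I_B = ½(14.8)(0.355)² = 0.9326 kg·m².
Taking A's sense as positive: L = (0.1572)(30.0) − (0.9326)(49.3) = -41.26 kg·m²·rad/s.
Combined I = 0.1572 + 0.9326 = 1.090 kg·m².
ω_f = L / I = -41.26 / 1.090 = -37.86 rad/s.
KE_i = ½ΣIω² = 1204 J; KE_f = ½(1.090)(37.86)² = 781.1 J.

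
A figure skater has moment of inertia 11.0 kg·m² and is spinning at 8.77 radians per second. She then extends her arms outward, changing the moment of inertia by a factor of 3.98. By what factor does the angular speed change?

ω₂/ω₁ ≈ 0.251

No external torque acts about the spin axis, so angular momentum is conserved.
I₂ = 3.98 × 11.0 = 43.78 kg·m².
ω₂/ω₁ = I₁/I₂ = 11.00 / 43.78 = 0.2513.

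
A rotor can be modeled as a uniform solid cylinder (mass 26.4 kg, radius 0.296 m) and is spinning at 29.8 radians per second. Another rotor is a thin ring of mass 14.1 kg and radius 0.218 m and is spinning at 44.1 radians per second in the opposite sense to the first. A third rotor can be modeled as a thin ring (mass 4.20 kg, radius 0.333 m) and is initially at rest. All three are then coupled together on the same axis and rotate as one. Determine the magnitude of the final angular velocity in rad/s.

No external torque acts about the common axis, so total angular momentum is conserved.
Moments of inertia: I_A = ½(26.4)(0.296)² = 1.157 kg·m²; I_B = (14.1)(0.218)² = 0.6701 kg·m²; I_C = (4.20)(0.333)² = 0.4657 kg·m².
Taking A's sense as positive: L = (1.157)(29.8) − (0.6701)(44.1) = 4.914 kg·m²·rad/s.
Combined I = 1.157 + 0.6701 + 0.4657 = 2.292 kg·m².
ω_f = L / I = 4.914 / 2.292 = 2.144 rad/s.

|ω_f| ≈ 2.14 rad/s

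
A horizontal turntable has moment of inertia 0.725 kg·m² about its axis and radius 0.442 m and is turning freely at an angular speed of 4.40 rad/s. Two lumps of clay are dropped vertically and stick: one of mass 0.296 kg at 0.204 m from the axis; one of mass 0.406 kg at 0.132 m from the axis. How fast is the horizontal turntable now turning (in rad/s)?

The added mass arrives with no angular momentum about the axis, and any external torque about the axis is negligible, so the system's angular momentum is conserved.
Added inertia Σmr² = (0.296)(0.204)² + (0.406)(0.132)² = 0.01939 kg·m²; I_f = 0.7250 + 0.01939 = 0.7444 kg·m².
ω_f = I_p ω_i / I_f = (0.7250)(4.40) / 0.7444 = 4.285 rad/s.

ω_f ≈ 4.29 rad/s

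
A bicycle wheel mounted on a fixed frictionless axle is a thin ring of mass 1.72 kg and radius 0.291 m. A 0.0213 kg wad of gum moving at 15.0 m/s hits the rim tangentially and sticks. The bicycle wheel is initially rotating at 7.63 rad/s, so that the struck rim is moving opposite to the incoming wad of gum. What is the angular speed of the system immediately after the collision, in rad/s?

|ω_f| ≈ 6.91 rad/s

About the axle the impulsive forces during the collision are internal, so angular momentum about that axis is conserved.
I_p = (1.72)(0.291)² = 0.1457 kg·m². Taking the sense of the wad of gum's angular momentum as positive, L_{wad} = m v R = (0.0213)(15.0)(0.291) = 0.09297 kg·m²/s.
L_i = −I_p ω_p + m v R = −(0.1457)(7.63) + 0.09297 = -1.018 kg·m²/s.
After sticking, I_f = I_p + m R² = 0.1457 + (0.0213)(0.291)² = 0.1475 kg·m².
ω_f = L_i / I_f = -1.018 / 0.1475 = -6.906 rad/s.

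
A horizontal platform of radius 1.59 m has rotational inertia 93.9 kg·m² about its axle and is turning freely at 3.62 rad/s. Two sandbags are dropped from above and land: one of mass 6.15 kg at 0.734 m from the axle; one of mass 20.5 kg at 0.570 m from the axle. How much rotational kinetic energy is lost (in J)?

energy lost ≈ 59.1 J

The added mass arrives with no angular momentum about the axle, and any external torque about the axle is negligible, so the system's angular momentum is conserved.
Added inertia Σmr² = (6.15)(0.734)² + (20.5)(0.570)² = 9.974 kg·m²; I_f = 93.90 + 9.974 = 103.9 kg·m².
ω_f = I_p ω_i / I_f = (93.90)(3.62) / 103.9 = 3.272 rad/s.
KE_i = ½(93.90)(3.620 rad/s)² = 615.3 J; KE_f = ½(103.9)(3.272)² = 556.2 J.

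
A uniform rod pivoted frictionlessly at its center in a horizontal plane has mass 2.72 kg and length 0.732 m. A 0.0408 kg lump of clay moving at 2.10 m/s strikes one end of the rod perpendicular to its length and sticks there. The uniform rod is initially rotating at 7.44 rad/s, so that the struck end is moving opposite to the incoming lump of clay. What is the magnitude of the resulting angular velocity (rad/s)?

About the pivot the impulsive forces during the collision are internal, so angular momentum about that axis is conserved.
I_p = (1/12)(2.72)(0.732)² = 0.1215 kg·m². Taking the sense of the lump of clay's angular momentum as positive, L_{lump} = m v R = (0.0408)(2.10)(0.732/2) = 0.03136 kg·m²/s.
L_i = −I_p ω_p + m v R = −(0.1215)(7.44) + 0.03136 = -0.8723 kg·m²/s.
After sticking, I_f = I_p + m R² = 0.1215 + (0.0408)(0.732/2)² = 0.1269 kg·m².
ω_f = L_i / I_f = -0.8723 / 0.1269 = -6.873 rad/s.

|ω_f| ≈ 6.87 rad/s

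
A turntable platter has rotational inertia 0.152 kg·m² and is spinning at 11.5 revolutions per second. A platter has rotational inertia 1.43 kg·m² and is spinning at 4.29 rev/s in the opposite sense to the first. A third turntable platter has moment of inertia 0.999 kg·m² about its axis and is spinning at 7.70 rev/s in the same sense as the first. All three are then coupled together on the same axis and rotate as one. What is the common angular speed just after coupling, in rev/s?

No external torque acts about the common axis, so total angular momentum is conserved.
Taking A's sense as positive: L = (0.1520)(11.5) − (1.430)(4.29) + (0.9990)(7.70) = 3.306 kg·m²·rev/s.
Combined I = 0.1520 + 1.430 + 0.9990 = 2.581 kg·m².
ω_f = L / I = 3.306 / 2.581 = 1.281 rev/s.

|ω_f| ≈ 1.28 rev/s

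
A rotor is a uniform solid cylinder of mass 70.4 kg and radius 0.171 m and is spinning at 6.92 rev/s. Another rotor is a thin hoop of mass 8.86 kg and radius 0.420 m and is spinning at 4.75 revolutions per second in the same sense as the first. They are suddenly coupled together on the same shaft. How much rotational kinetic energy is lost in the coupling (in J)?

ΔKE lost ≈ 57.7 J

No external torque acts about the common axis, so total angular momentum is conserved.
Moments of inertia: I_A = ½(70.4)(0.171)² = 1.029 kg·m²; I_B = (8.86)(0.420)² = 1.563 kg·m².
Taking A's sense as positive: L = (1.029)(6.92) + (1.563)(4.75) = 14.55 kg·m²·rev/s.
Combined I = 1.029 + 1.563 = 2.592 kg·m².
ω_f = L / I = 14.55 / 2.592 = 5.612 rev/s.
KE_i = ½ΣIω² = 1669 J; KE_f = ½(2.592)(35.26)² = 1611 J.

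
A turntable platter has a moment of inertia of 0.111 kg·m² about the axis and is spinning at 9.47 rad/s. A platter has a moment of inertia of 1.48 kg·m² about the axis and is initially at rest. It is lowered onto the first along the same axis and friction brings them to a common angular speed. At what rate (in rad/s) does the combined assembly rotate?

|ω_f| ≈ 0.661 rad/s

No external torque acts about the common axis, so total angular momentum is conserved.
Taking A's sense as positive: L = (0.1110)(9.47) = 1.051 kg·m²·rad/s.
Combined I = 0.1110 + 1.480 = 1.591 kg·m².
ω_f = L / I = 1.051 / 1.591 = 0.6607 rad/s.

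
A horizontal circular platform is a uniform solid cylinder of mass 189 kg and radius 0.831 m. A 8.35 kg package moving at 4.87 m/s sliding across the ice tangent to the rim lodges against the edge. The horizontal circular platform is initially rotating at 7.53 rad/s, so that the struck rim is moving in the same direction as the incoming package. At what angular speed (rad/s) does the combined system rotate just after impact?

The axle reaction passes through the central axle and exerts no torque about it; angular momentum about the central axle is conserved through the impact.
I_p = ½(189)(0.831)² = 65.26 kg·m². Taking the sense of the package's angular momentum as positive, L_{package} = m v R = (8.35)(4.87)(0.831) = 33.79 kg·m²/s.
L_i = +I_p ω_p + m v R = +(65.26)(7.53) + 33.79 = 525.2 kg·m²/s.
After sticking, I_f = I_p + m R² = 65.26 + (8.35)(0.831)² = 71.02 kg·m².
ω_f = L_i / I_f = 525.2 / 71.02 = 7.394 rad/s.

|ω_f| ≈ 7.39 rad/s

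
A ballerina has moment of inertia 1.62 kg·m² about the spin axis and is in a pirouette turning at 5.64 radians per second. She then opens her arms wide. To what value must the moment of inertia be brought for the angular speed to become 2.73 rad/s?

I₂ ≈ 3.35 kg·m²

Angular momentum about the spin axis is conserved since the torque about it is zero.
I₂ = I₁ω₁ / ω₂ = (1.62)(5.64) / (2.73) = 3.347 kg·m².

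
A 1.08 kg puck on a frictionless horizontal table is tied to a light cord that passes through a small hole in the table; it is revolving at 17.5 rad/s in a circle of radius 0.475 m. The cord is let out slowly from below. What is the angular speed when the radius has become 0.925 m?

No torque about the axis ⇒ m r₁² ω₁ = m r₂² ω₂.
ω₂ = ω₁ (r₁/r₂)² = (17.5)(0.475/0.925)² = 4.615 rad/s.

ω₂ ≈ 4.61 rad/s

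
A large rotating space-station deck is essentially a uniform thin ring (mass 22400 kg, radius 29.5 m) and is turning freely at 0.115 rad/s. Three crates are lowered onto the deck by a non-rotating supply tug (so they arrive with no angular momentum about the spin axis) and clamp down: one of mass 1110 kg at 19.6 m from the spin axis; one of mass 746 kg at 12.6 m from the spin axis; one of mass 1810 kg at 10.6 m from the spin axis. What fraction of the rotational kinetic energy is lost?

No external torque acts about the spin axis; L_before = L_after.
I_p = (22400)(29.5)² = 1.949e+07 kg·m².
Added inertia Σmr² = (1110)(19.6)² + (746)(12.6)² + (1810)(10.6)² = 7.482e+05 kg·m²; I_f = 1.949e+07 + 7.482e+05 = 2.024e+07 kg·m².
ω_f = I_p ω_i / I_f = (1.949e+07)(0.115) / 2.024e+07 = 0.1107 rad/s.
KE_i = ½(1.949e+07)(0.1150 rad/s)² = 1.289e+05 J; KE_f = ½(2.024e+07)(0.1107)² = 1.241e+05 J.
Fraction lost = 0.03696.

fraction ≈ 0.0370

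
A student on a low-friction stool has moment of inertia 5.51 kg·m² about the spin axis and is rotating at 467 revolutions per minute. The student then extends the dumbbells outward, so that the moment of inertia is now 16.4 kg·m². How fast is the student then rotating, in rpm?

ω₂ ≈ 157 rpm

With no external torque about the axis, L is conserved: I₁ω₁ = I₂ω₂.
ω₂ = I₁ω₁ / I₂ = (5.510)(467 rpm) / (16.40) = 156.9 rpm.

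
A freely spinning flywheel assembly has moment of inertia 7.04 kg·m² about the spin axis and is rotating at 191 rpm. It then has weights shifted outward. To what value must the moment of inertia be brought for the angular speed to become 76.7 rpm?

I₂ ≈ 17.5 kg·m²

Angular momentum about the spin axis is conserved since the torque about it is zero.
I₂ = I₁ω₁ / ω₂ = (7.04)(191) / (76.7) = 17.53 kg·m².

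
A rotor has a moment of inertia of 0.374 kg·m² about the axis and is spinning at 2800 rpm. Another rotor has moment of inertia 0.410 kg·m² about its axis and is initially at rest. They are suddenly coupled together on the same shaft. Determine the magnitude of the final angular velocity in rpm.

|ω_f| ≈ 1340 rpm

The coupling torques are internal; angular momentum about the shared axis is conserved.
Taking A's sense as positive: L = (0.3740)(2800) = 1047 kg·m²·rpm.
Combined I = 0.3740 + 0.4100 = 0.7840 kg·m².
ω_f = L / I = 1047 / 0.7840 = 1336 rpm.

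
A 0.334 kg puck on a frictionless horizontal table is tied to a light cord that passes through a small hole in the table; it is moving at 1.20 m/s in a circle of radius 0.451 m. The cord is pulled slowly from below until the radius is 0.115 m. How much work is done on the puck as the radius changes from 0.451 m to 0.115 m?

W ≈ 3.46 J

Central (radial) force ⇒ zero torque about the center ⇒ m v r is constant.
v₂ = v₁ r₁ / r₂ = (1.20)(0.451) / (0.115) = 4.706 m/s.
W = ΔKE = ½m(v₂² − v₁²) = 3.458 J.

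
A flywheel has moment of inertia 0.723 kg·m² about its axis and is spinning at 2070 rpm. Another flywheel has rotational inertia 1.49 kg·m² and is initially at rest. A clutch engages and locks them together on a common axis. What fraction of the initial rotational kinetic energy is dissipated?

fraction ≈ 0.673

No external torque acts about the common axis, so total angular momentum is conserved.
Taking A's sense as positive: L = (0.7230)(2070) = 1497 kg·m²·rpm.
Combined I = 0.7230 + 1.490 = 2.213 kg·m².
ω_f = L / I = 1497 / 2.213 = 676.3 rpm.
KE_i = ½ΣIω² = 16990 J; KE_f = ½(2.213)(70.82)² = 5550 J.
Fraction dissipated = (KE_i − KE_f)/KE_i = 0.6733.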